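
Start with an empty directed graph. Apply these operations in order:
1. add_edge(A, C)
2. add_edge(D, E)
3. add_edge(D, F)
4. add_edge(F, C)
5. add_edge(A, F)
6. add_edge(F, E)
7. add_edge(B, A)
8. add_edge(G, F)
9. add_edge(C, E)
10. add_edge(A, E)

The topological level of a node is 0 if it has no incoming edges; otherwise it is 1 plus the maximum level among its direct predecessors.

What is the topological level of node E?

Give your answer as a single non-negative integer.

Op 1: add_edge(A, C). Edges now: 1
Op 2: add_edge(D, E). Edges now: 2
Op 3: add_edge(D, F). Edges now: 3
Op 4: add_edge(F, C). Edges now: 4
Op 5: add_edge(A, F). Edges now: 5
Op 6: add_edge(F, E). Edges now: 6
Op 7: add_edge(B, A). Edges now: 7
Op 8: add_edge(G, F). Edges now: 8
Op 9: add_edge(C, E). Edges now: 9
Op 10: add_edge(A, E). Edges now: 10
Compute levels (Kahn BFS):
  sources (in-degree 0): B, D, G
  process B: level=0
    B->A: in-degree(A)=0, level(A)=1, enqueue
  process D: level=0
    D->E: in-degree(E)=3, level(E)>=1
    D->F: in-degree(F)=2, level(F)>=1
  process G: level=0
    G->F: in-degree(F)=1, level(F)>=1
  process A: level=1
    A->C: in-degree(C)=1, level(C)>=2
    A->E: in-degree(E)=2, level(E)>=2
    A->F: in-degree(F)=0, level(F)=2, enqueue
  process F: level=2
    F->C: in-degree(C)=0, level(C)=3, enqueue
    F->E: in-degree(E)=1, level(E)>=3
  process C: level=3
    C->E: in-degree(E)=0, level(E)=4, enqueue
  process E: level=4
All levels: A:1, B:0, C:3, D:0, E:4, F:2, G:0
level(E) = 4

Answer: 4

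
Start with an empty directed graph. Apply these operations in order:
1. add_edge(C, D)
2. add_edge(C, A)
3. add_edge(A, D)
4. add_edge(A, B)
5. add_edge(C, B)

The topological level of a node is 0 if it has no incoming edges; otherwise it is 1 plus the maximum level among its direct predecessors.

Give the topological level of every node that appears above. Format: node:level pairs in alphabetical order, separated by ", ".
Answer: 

Answer: A:1, B:2, C:0, D:2

Derivation:
Op 1: add_edge(C, D). Edges now: 1
Op 2: add_edge(C, A). Edges now: 2
Op 3: add_edge(A, D). Edges now: 3
Op 4: add_edge(A, B). Edges now: 4
Op 5: add_edge(C, B). Edges now: 5
Compute levels (Kahn BFS):
  sources (in-degree 0): C
  process C: level=0
    C->A: in-degree(A)=0, level(A)=1, enqueue
    C->B: in-degree(B)=1, level(B)>=1
    C->D: in-degree(D)=1, level(D)>=1
  process A: level=1
    A->B: in-degree(B)=0, level(B)=2, enqueue
    A->D: in-degree(D)=0, level(D)=2, enqueue
  process B: level=2
  process D: level=2
All levels: A:1, B:2, C:0, D:2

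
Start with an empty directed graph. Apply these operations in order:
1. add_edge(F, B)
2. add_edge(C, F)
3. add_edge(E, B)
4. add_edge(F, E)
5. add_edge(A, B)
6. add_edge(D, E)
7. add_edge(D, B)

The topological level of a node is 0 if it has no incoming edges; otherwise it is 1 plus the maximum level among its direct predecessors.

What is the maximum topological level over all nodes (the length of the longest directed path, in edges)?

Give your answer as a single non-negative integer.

Op 1: add_edge(F, B). Edges now: 1
Op 2: add_edge(C, F). Edges now: 2
Op 3: add_edge(E, B). Edges now: 3
Op 4: add_edge(F, E). Edges now: 4
Op 5: add_edge(A, B). Edges now: 5
Op 6: add_edge(D, E). Edges now: 6
Op 7: add_edge(D, B). Edges now: 7
Compute levels (Kahn BFS):
  sources (in-degree 0): A, C, D
  process A: level=0
    A->B: in-degree(B)=3, level(B)>=1
  process C: level=0
    C->F: in-degree(F)=0, level(F)=1, enqueue
  process D: level=0
    D->B: in-degree(B)=2, level(B)>=1
    D->E: in-degree(E)=1, level(E)>=1
  process F: level=1
    F->B: in-degree(B)=1, level(B)>=2
    F->E: in-degree(E)=0, level(E)=2, enqueue
  process E: level=2
    E->B: in-degree(B)=0, level(B)=3, enqueue
  process B: level=3
All levels: A:0, B:3, C:0, D:0, E:2, F:1
max level = 3

Answer: 3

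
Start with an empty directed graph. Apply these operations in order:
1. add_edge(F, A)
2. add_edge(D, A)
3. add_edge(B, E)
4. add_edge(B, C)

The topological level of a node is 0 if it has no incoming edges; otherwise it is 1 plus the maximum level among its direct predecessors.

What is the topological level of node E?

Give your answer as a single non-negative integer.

Op 1: add_edge(F, A). Edges now: 1
Op 2: add_edge(D, A). Edges now: 2
Op 3: add_edge(B, E). Edges now: 3
Op 4: add_edge(B, C). Edges now: 4
Compute levels (Kahn BFS):
  sources (in-degree 0): B, D, F
  process B: level=0
    B->C: in-degree(C)=0, level(C)=1, enqueue
    B->E: in-degree(E)=0, level(E)=1, enqueue
  process D: level=0
    D->A: in-degree(A)=1, level(A)>=1
  process F: level=0
    F->A: in-degree(A)=0, level(A)=1, enqueue
  process C: level=1
  process E: level=1
  process A: level=1
All levels: A:1, B:0, C:1, D:0, E:1, F:0
level(E) = 1

Answer: 1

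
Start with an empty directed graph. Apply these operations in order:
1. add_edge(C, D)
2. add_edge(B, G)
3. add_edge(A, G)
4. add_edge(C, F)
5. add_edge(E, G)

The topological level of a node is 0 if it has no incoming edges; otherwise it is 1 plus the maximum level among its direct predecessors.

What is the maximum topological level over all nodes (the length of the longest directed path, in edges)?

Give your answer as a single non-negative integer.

Answer: 1

Derivation:
Op 1: add_edge(C, D). Edges now: 1
Op 2: add_edge(B, G). Edges now: 2
Op 3: add_edge(A, G). Edges now: 3
Op 4: add_edge(C, F). Edges now: 4
Op 5: add_edge(E, G). Edges now: 5
Compute levels (Kahn BFS):
  sources (in-degree 0): A, B, C, E
  process A: level=0
    A->G: in-degree(G)=2, level(G)>=1
  process B: level=0
    B->G: in-degree(G)=1, level(G)>=1
  process C: level=0
    C->D: in-degree(D)=0, level(D)=1, enqueue
    C->F: in-degree(F)=0, level(F)=1, enqueue
  process E: level=0
    E->G: in-degree(G)=0, level(G)=1, enqueue
  process D: level=1
  process F: level=1
  process G: level=1
All levels: A:0, B:0, C:0, D:1, E:0, F:1, G:1
max level = 1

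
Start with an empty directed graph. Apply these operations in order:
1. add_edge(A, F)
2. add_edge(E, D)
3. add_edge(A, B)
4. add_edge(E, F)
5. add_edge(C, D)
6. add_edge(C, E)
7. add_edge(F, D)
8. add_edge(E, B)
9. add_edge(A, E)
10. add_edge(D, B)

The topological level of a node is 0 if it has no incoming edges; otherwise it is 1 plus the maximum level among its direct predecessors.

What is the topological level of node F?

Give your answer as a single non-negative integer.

Op 1: add_edge(A, F). Edges now: 1
Op 2: add_edge(E, D). Edges now: 2
Op 3: add_edge(A, B). Edges now: 3
Op 4: add_edge(E, F). Edges now: 4
Op 5: add_edge(C, D). Edges now: 5
Op 6: add_edge(C, E). Edges now: 6
Op 7: add_edge(F, D). Edges now: 7
Op 8: add_edge(E, B). Edges now: 8
Op 9: add_edge(A, E). Edges now: 9
Op 10: add_edge(D, B). Edges now: 10
Compute levels (Kahn BFS):
  sources (in-degree 0): A, C
  process A: level=0
    A->B: in-degree(B)=2, level(B)>=1
    A->E: in-degree(E)=1, level(E)>=1
    A->F: in-degree(F)=1, level(F)>=1
  process C: level=0
    C->D: in-degree(D)=2, level(D)>=1
    C->E: in-degree(E)=0, level(E)=1, enqueue
  process E: level=1
    E->B: in-degree(B)=1, level(B)>=2
    E->D: in-degree(D)=1, level(D)>=2
    E->F: in-degree(F)=0, level(F)=2, enqueue
  process F: level=2
    F->D: in-degree(D)=0, level(D)=3, enqueue
  process D: level=3
    D->B: in-degree(B)=0, level(B)=4, enqueue
  process B: level=4
All levels: A:0, B:4, C:0, D:3, E:1, F:2
level(F) = 2

Answer: 2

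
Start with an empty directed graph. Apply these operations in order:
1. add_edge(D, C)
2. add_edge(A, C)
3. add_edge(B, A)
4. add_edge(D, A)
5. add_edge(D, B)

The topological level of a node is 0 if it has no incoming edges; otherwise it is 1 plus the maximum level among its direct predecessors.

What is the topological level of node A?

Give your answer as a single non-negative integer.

Answer: 2

Derivation:
Op 1: add_edge(D, C). Edges now: 1
Op 2: add_edge(A, C). Edges now: 2
Op 3: add_edge(B, A). Edges now: 3
Op 4: add_edge(D, A). Edges now: 4
Op 5: add_edge(D, B). Edges now: 5
Compute levels (Kahn BFS):
  sources (in-degree 0): D
  process D: level=0
    D->A: in-degree(A)=1, level(A)>=1
    D->B: in-degree(B)=0, level(B)=1, enqueue
    D->C: in-degree(C)=1, level(C)>=1
  process B: level=1
    B->A: in-degree(A)=0, level(A)=2, enqueue
  process A: level=2
    A->C: in-degree(C)=0, level(C)=3, enqueue
  process C: level=3
All levels: A:2, B:1, C:3, D:0
level(A) = 2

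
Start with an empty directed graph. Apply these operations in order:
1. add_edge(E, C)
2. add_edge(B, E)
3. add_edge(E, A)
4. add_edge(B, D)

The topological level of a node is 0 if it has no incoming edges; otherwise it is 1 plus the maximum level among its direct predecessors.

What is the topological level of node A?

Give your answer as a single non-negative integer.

Op 1: add_edge(E, C). Edges now: 1
Op 2: add_edge(B, E). Edges now: 2
Op 3: add_edge(E, A). Edges now: 3
Op 4: add_edge(B, D). Edges now: 4
Compute levels (Kahn BFS):
  sources (in-degree 0): B
  process B: level=0
    B->D: in-degree(D)=0, level(D)=1, enqueue
    B->E: in-degree(E)=0, level(E)=1, enqueue
  process D: level=1
  process E: level=1
    E->A: in-degree(A)=0, level(A)=2, enqueue
    E->C: in-degree(C)=0, level(C)=2, enqueue
  process A: level=2
  process C: level=2
All levels: A:2, B:0, C:2, D:1, E:1
level(A) = 2

Answer: 2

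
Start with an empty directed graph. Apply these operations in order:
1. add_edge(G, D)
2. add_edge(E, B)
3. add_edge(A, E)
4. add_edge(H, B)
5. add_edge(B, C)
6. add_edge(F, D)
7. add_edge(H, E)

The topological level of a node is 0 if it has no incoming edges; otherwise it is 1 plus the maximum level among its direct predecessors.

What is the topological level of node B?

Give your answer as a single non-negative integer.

Answer: 2

Derivation:
Op 1: add_edge(G, D). Edges now: 1
Op 2: add_edge(E, B). Edges now: 2
Op 3: add_edge(A, E). Edges now: 3
Op 4: add_edge(H, B). Edges now: 4
Op 5: add_edge(B, C). Edges now: 5
Op 6: add_edge(F, D). Edges now: 6
Op 7: add_edge(H, E). Edges now: 7
Compute levels (Kahn BFS):
  sources (in-degree 0): A, F, G, H
  process A: level=0
    A->E: in-degree(E)=1, level(E)>=1
  process F: level=0
    F->D: in-degree(D)=1, level(D)>=1
  process G: level=0
    G->D: in-degree(D)=0, level(D)=1, enqueue
  process H: level=0
    H->B: in-degree(B)=1, level(B)>=1
    H->E: in-degree(E)=0, level(E)=1, enqueue
  process D: level=1
  process E: level=1
    E->B: in-degree(B)=0, level(B)=2, enqueue
  process B: level=2
    B->C: in-degree(C)=0, level(C)=3, enqueue
  process C: level=3
All levels: A:0, B:2, C:3, D:1, E:1, F:0, G:0, H:0
level(B) = 2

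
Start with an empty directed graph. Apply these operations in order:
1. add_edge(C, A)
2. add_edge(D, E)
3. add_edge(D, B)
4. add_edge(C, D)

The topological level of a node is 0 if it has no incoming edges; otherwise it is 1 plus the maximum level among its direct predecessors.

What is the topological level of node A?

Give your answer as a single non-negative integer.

Op 1: add_edge(C, A). Edges now: 1
Op 2: add_edge(D, E). Edges now: 2
Op 3: add_edge(D, B). Edges now: 3
Op 4: add_edge(C, D). Edges now: 4
Compute levels (Kahn BFS):
  sources (in-degree 0): C
  process C: level=0
    C->A: in-degree(A)=0, level(A)=1, enqueue
    C->D: in-degree(D)=0, level(D)=1, enqueue
  process A: level=1
  process D: level=1
    D->B: in-degree(B)=0, level(B)=2, enqueue
    D->E: in-degree(E)=0, level(E)=2, enqueue
  process B: level=2
  process E: level=2
All levels: A:1, B:2, C:0, D:1, E:2
level(A) = 1

Answer: 1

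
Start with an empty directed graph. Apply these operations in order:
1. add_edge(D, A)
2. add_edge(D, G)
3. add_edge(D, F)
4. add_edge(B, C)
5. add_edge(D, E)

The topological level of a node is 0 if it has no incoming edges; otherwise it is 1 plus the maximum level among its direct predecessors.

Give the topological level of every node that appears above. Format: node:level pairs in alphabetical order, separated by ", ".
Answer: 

Answer: A:1, B:0, C:1, D:0, E:1, F:1, G:1

Derivation:
Op 1: add_edge(D, A). Edges now: 1
Op 2: add_edge(D, G). Edges now: 2
Op 3: add_edge(D, F). Edges now: 3
Op 4: add_edge(B, C). Edges now: 4
Op 5: add_edge(D, E). Edges now: 5
Compute levels (Kahn BFS):
  sources (in-degree 0): B, D
  process B: level=0
    B->C: in-degree(C)=0, level(C)=1, enqueue
  process D: level=0
    D->A: in-degree(A)=0, level(A)=1, enqueue
    D->E: in-degree(E)=0, level(E)=1, enqueue
    D->F: in-degree(F)=0, level(F)=1, enqueue
    D->G: in-degree(G)=0, level(G)=1, enqueue
  process C: level=1
  process A: level=1
  process E: level=1
  process F: level=1
  process G: level=1
All levels: A:1, B:0, C:1, D:0, E:1, F:1, G:1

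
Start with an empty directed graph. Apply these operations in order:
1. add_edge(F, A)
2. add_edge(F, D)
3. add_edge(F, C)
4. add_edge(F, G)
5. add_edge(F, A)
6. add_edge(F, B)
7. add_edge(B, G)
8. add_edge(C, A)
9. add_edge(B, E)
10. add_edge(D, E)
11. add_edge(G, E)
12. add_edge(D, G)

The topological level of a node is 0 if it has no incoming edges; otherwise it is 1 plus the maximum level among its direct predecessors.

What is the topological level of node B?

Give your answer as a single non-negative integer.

Op 1: add_edge(F, A). Edges now: 1
Op 2: add_edge(F, D). Edges now: 2
Op 3: add_edge(F, C). Edges now: 3
Op 4: add_edge(F, G). Edges now: 4
Op 5: add_edge(F, A) (duplicate, no change). Edges now: 4
Op 6: add_edge(F, B). Edges now: 5
Op 7: add_edge(B, G). Edges now: 6
Op 8: add_edge(C, A). Edges now: 7
Op 9: add_edge(B, E). Edges now: 8
Op 10: add_edge(D, E). Edges now: 9
Op 11: add_edge(G, E). Edges now: 10
Op 12: add_edge(D, G). Edges now: 11
Compute levels (Kahn BFS):
  sources (in-degree 0): F
  process F: level=0
    F->A: in-degree(A)=1, level(A)>=1
    F->B: in-degree(B)=0, level(B)=1, enqueue
    F->C: in-degree(C)=0, level(C)=1, enqueue
    F->D: in-degree(D)=0, level(D)=1, enqueue
    F->G: in-degree(G)=2, level(G)>=1
  process B: level=1
    B->E: in-degree(E)=2, level(E)>=2
    B->G: in-degree(G)=1, level(G)>=2
  process C: level=1
    C->A: in-degree(A)=0, level(A)=2, enqueue
  process D: level=1
    D->E: in-degree(E)=1, level(E)>=2
    D->G: in-degree(G)=0, level(G)=2, enqueue
  process A: level=2
  process G: level=2
    G->E: in-degree(E)=0, level(E)=3, enqueue
  process E: level=3
All levels: A:2, B:1, C:1, D:1, E:3, F:0, G:2
level(B) = 1

Answer: 1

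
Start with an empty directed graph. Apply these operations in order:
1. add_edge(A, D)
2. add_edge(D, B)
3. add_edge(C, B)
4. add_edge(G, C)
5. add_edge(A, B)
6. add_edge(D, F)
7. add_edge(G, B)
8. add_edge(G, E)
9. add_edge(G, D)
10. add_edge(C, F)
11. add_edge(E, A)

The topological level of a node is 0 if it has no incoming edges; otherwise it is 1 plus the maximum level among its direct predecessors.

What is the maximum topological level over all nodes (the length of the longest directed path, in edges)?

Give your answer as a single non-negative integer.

Op 1: add_edge(A, D). Edges now: 1
Op 2: add_edge(D, B). Edges now: 2
Op 3: add_edge(C, B). Edges now: 3
Op 4: add_edge(G, C). Edges now: 4
Op 5: add_edge(A, B). Edges now: 5
Op 6: add_edge(D, F). Edges now: 6
Op 7: add_edge(G, B). Edges now: 7
Op 8: add_edge(G, E). Edges now: 8
Op 9: add_edge(G, D). Edges now: 9
Op 10: add_edge(C, F). Edges now: 10
Op 11: add_edge(E, A). Edges now: 11
Compute levels (Kahn BFS):
  sources (in-degree 0): G
  process G: level=0
    G->B: in-degree(B)=3, level(B)>=1
    G->C: in-degree(C)=0, level(C)=1, enqueue
    G->D: in-degree(D)=1, level(D)>=1
    G->E: in-degree(E)=0, level(E)=1, enqueue
  process C: level=1
    C->B: in-degree(B)=2, level(B)>=2
    C->F: in-degree(F)=1, level(F)>=2
  process E: level=1
    E->A: in-degree(A)=0, level(A)=2, enqueue
  process A: level=2
    A->B: in-degree(B)=1, level(B)>=3
    A->D: in-degree(D)=0, level(D)=3, enqueue
  process D: level=3
    D->B: in-degree(B)=0, level(B)=4, enqueue
    D->F: in-degree(F)=0, level(F)=4, enqueue
  process B: level=4
  process F: level=4
All levels: A:2, B:4, C:1, D:3, E:1, F:4, G:0
max level = 4

Answer: 4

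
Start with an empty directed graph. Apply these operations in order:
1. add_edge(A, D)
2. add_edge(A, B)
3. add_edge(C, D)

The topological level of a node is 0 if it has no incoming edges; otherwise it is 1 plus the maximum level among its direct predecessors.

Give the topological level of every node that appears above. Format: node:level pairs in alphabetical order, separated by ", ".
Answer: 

Op 1: add_edge(A, D). Edges now: 1
Op 2: add_edge(A, B). Edges now: 2
Op 3: add_edge(C, D). Edges now: 3
Compute levels (Kahn BFS):
  sources (in-degree 0): A, C
  process A: level=0
    A->B: in-degree(B)=0, level(B)=1, enqueue
    A->D: in-degree(D)=1, level(D)>=1
  process C: level=0
    C->D: in-degree(D)=0, level(D)=1, enqueue
  process B: level=1
  process D: level=1
All levels: A:0, B:1, C:0, D:1

Answer: A:0, B:1, C:0, D:1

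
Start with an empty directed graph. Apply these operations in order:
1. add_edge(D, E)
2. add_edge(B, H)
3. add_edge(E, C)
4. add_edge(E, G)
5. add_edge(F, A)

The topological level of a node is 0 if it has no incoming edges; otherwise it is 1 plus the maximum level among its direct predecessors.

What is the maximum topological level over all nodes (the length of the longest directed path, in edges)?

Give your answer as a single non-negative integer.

Answer: 2

Derivation:
Op 1: add_edge(D, E). Edges now: 1
Op 2: add_edge(B, H). Edges now: 2
Op 3: add_edge(E, C). Edges now: 3
Op 4: add_edge(E, G). Edges now: 4
Op 5: add_edge(F, A). Edges now: 5
Compute levels (Kahn BFS):
  sources (in-degree 0): B, D, F
  process B: level=0
    B->H: in-degree(H)=0, level(H)=1, enqueue
  process D: level=0
    D->E: in-degree(E)=0, level(E)=1, enqueue
  process F: level=0
    F->A: in-degree(A)=0, level(A)=1, enqueue
  process H: level=1
  process E: level=1
    E->C: in-degree(C)=0, level(C)=2, enqueue
    E->G: in-degree(G)=0, level(G)=2, enqueue
  process A: level=1
  process C: level=2
  process G: level=2
All levels: A:1, B:0, C:2, D:0, E:1, F:0, G:2, H:1
max level = 2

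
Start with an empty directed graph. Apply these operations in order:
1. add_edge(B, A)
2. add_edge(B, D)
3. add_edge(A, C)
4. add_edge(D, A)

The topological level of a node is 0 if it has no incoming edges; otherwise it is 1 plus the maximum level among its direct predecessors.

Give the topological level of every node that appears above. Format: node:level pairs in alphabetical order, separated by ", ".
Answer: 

Op 1: add_edge(B, A). Edges now: 1
Op 2: add_edge(B, D). Edges now: 2
Op 3: add_edge(A, C). Edges now: 3
Op 4: add_edge(D, A). Edges now: 4
Compute levels (Kahn BFS):
  sources (in-degree 0): B
  process B: level=0
    B->A: in-degree(A)=1, level(A)>=1
    B->D: in-degree(D)=0, level(D)=1, enqueue
  process D: level=1
    D->A: in-degree(A)=0, level(A)=2, enqueue
  process A: level=2
    A->C: in-degree(C)=0, level(C)=3, enqueue
  process C: level=3
All levels: A:2, B:0, C:3, D:1

Answer: A:2, B:0, C:3, D:1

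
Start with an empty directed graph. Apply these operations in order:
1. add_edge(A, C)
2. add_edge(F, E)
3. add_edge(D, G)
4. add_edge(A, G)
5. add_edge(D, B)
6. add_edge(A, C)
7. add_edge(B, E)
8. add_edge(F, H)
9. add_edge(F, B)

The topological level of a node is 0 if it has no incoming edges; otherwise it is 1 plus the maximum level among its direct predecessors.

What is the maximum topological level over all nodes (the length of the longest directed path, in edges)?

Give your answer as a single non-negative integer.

Op 1: add_edge(A, C). Edges now: 1
Op 2: add_edge(F, E). Edges now: 2
Op 3: add_edge(D, G). Edges now: 3
Op 4: add_edge(A, G). Edges now: 4
Op 5: add_edge(D, B). Edges now: 5
Op 6: add_edge(A, C) (duplicate, no change). Edges now: 5
Op 7: add_edge(B, E). Edges now: 6
Op 8: add_edge(F, H). Edges now: 7
Op 9: add_edge(F, B). Edges now: 8
Compute levels (Kahn BFS):
  sources (in-degree 0): A, D, F
  process A: level=0
    A->C: in-degree(C)=0, level(C)=1, enqueue
    A->G: in-degree(G)=1, level(G)>=1
  process D: level=0
    D->B: in-degree(B)=1, level(B)>=1
    D->G: in-degree(G)=0, level(G)=1, enqueue
  process F: level=0
    F->B: in-degree(B)=0, level(B)=1, enqueue
    F->E: in-degree(E)=1, level(E)>=1
    F->H: in-degree(H)=0, level(H)=1, enqueue
  process C: level=1
  process G: level=1
  process B: level=1
    B->E: in-degree(E)=0, level(E)=2, enqueue
  process H: level=1
  process E: level=2
All levels: A:0, B:1, C:1, D:0, E:2, F:0, G:1, H:1
max level = 2

Answer: 2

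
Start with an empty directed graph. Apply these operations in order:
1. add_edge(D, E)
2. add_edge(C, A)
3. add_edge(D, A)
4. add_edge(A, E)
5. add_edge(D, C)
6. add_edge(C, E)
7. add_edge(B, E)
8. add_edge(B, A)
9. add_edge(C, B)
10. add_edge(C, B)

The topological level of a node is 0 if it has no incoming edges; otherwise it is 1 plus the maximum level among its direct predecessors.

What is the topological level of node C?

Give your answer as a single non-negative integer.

Op 1: add_edge(D, E). Edges now: 1
Op 2: add_edge(C, A). Edges now: 2
Op 3: add_edge(D, A). Edges now: 3
Op 4: add_edge(A, E). Edges now: 4
Op 5: add_edge(D, C). Edges now: 5
Op 6: add_edge(C, E). Edges now: 6
Op 7: add_edge(B, E). Edges now: 7
Op 8: add_edge(B, A). Edges now: 8
Op 9: add_edge(C, B). Edges now: 9
Op 10: add_edge(C, B) (duplicate, no change). Edges now: 9
Compute levels (Kahn BFS):
  sources (in-degree 0): D
  process D: level=0
    D->A: in-degree(A)=2, level(A)>=1
    D->C: in-degree(C)=0, level(C)=1, enqueue
    D->E: in-degree(E)=3, level(E)>=1
  process C: level=1
    C->A: in-degree(A)=1, level(A)>=2
    C->B: in-degree(B)=0, level(B)=2, enqueue
    C->E: in-degree(E)=2, level(E)>=2
  process B: level=2
    B->A: in-degree(A)=0, level(A)=3, enqueue
    B->E: in-degree(E)=1, level(E)>=3
  process A: level=3
    A->E: in-degree(E)=0, level(E)=4, enqueue
  process E: level=4
All levels: A:3, B:2, C:1, D:0, E:4
level(C) = 1

Answer: 1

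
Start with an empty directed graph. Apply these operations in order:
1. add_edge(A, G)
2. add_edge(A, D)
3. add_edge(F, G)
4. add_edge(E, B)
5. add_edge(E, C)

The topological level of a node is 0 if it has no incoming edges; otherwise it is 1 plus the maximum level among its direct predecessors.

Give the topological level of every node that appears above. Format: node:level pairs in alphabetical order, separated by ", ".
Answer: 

Answer: A:0, B:1, C:1, D:1, E:0, F:0, G:1

Derivation:
Op 1: add_edge(A, G). Edges now: 1
Op 2: add_edge(A, D). Edges now: 2
Op 3: add_edge(F, G). Edges now: 3
Op 4: add_edge(E, B). Edges now: 4
Op 5: add_edge(E, C). Edges now: 5
Compute levels (Kahn BFS):
  sources (in-degree 0): A, E, F
  process A: level=0
    A->D: in-degree(D)=0, level(D)=1, enqueue
    A->G: in-degree(G)=1, level(G)>=1
  process E: level=0
    E->B: in-degree(B)=0, level(B)=1, enqueue
    E->C: in-degree(C)=0, level(C)=1, enqueue
  process F: level=0
    F->G: in-degree(G)=0, level(G)=1, enqueue
  process D: level=1
  process B: level=1
  process C: level=1
  process G: level=1
All levels: A:0, B:1, C:1, D:1, E:0, F:0, G:1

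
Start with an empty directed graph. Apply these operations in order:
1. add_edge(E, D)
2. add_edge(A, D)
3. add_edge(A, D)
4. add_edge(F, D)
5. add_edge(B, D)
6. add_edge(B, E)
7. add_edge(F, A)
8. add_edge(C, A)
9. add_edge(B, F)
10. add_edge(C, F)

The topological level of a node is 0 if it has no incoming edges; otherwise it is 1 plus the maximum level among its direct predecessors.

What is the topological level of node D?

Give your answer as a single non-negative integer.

Answer: 3

Derivation:
Op 1: add_edge(E, D). Edges now: 1
Op 2: add_edge(A, D). Edges now: 2
Op 3: add_edge(A, D) (duplicate, no change). Edges now: 2
Op 4: add_edge(F, D). Edges now: 3
Op 5: add_edge(B, D). Edges now: 4
Op 6: add_edge(B, E). Edges now: 5
Op 7: add_edge(F, A). Edges now: 6
Op 8: add_edge(C, A). Edges now: 7
Op 9: add_edge(B, F). Edges now: 8
Op 10: add_edge(C, F). Edges now: 9
Compute levels (Kahn BFS):
  sources (in-degree 0): B, C
  process B: level=0
    B->D: in-degree(D)=3, level(D)>=1
    B->E: in-degree(E)=0, level(E)=1, enqueue
    B->F: in-degree(F)=1, level(F)>=1
  process C: level=0
    C->A: in-degree(A)=1, level(A)>=1
    C->F: in-degree(F)=0, level(F)=1, enqueue
  process E: level=1
    E->D: in-degree(D)=2, level(D)>=2
  process F: level=1
    F->A: in-degree(A)=0, level(A)=2, enqueue
    F->D: in-degree(D)=1, level(D)>=2
  process A: level=2
    A->D: in-degree(D)=0, level(D)=3, enqueue
  process D: level=3
All levels: A:2, B:0, C:0, D:3, E:1, F:1
level(D) = 3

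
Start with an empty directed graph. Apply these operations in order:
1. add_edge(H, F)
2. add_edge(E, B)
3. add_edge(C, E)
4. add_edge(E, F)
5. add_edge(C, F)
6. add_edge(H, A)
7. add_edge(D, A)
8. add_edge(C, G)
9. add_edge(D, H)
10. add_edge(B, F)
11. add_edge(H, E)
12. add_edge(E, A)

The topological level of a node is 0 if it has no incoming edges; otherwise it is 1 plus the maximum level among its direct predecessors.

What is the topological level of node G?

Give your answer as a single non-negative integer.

Op 1: add_edge(H, F). Edges now: 1
Op 2: add_edge(E, B). Edges now: 2
Op 3: add_edge(C, E). Edges now: 3
Op 4: add_edge(E, F). Edges now: 4
Op 5: add_edge(C, F). Edges now: 5
Op 6: add_edge(H, A). Edges now: 6
Op 7: add_edge(D, A). Edges now: 7
Op 8: add_edge(C, G). Edges now: 8
Op 9: add_edge(D, H). Edges now: 9
Op 10: add_edge(B, F). Edges now: 10
Op 11: add_edge(H, E). Edges now: 11
Op 12: add_edge(E, A). Edges now: 12
Compute levels (Kahn BFS):
  sources (in-degree 0): C, D
  process C: level=0
    C->E: in-degree(E)=1, level(E)>=1
    C->F: in-degree(F)=3, level(F)>=1
    C->G: in-degree(G)=0, level(G)=1, enqueue
  process D: level=0
    D->A: in-degree(A)=2, level(A)>=1
    D->H: in-degree(H)=0, level(H)=1, enqueue
  process G: level=1
  process H: level=1
    H->A: in-degree(A)=1, level(A)>=2
    H->E: in-degree(E)=0, level(E)=2, enqueue
    H->F: in-degree(F)=2, level(F)>=2
  process E: level=2
    E->A: in-degree(A)=0, level(A)=3, enqueue
    E->B: in-degree(B)=0, level(B)=3, enqueue
    E->F: in-degree(F)=1, level(F)>=3
  process A: level=3
  process B: level=3
    B->F: in-degree(F)=0, level(F)=4, enqueue
  process F: level=4
All levels: A:3, B:3, C:0, D:0, E:2, F:4, G:1, H:1
level(G) = 1

Answer: 1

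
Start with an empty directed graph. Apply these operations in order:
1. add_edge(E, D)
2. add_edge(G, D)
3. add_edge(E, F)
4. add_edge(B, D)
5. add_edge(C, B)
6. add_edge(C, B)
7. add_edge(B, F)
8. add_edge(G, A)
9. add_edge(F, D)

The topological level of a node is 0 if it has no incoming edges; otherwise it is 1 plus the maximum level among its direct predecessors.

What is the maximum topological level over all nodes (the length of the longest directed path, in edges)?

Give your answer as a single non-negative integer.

Answer: 3

Derivation:
Op 1: add_edge(E, D). Edges now: 1
Op 2: add_edge(G, D). Edges now: 2
Op 3: add_edge(E, F). Edges now: 3
Op 4: add_edge(B, D). Edges now: 4
Op 5: add_edge(C, B). Edges now: 5
Op 6: add_edge(C, B) (duplicate, no change). Edges now: 5
Op 7: add_edge(B, F). Edges now: 6
Op 8: add_edge(G, A). Edges now: 7
Op 9: add_edge(F, D). Edges now: 8
Compute levels (Kahn BFS):
  sources (in-degree 0): C, E, G
  process C: level=0
    C->B: in-degree(B)=0, level(B)=1, enqueue
  process E: level=0
    E->D: in-degree(D)=3, level(D)>=1
    E->F: in-degree(F)=1, level(F)>=1
  process G: level=0
    G->A: in-degree(A)=0, level(A)=1, enqueue
    G->D: in-degree(D)=2, level(D)>=1
  process B: level=1
    B->D: in-degree(D)=1, level(D)>=2
    B->F: in-degree(F)=0, level(F)=2, enqueue
  process A: level=1
  process F: level=2
    F->D: in-degree(D)=0, level(D)=3, enqueue
  process D: level=3
All levels: A:1, B:1, C:0, D:3, E:0, F:2, G:0
max level = 3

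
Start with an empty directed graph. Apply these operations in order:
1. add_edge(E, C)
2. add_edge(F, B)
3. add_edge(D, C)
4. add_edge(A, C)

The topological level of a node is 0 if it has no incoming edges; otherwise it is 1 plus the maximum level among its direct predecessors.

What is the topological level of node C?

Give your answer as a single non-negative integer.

Op 1: add_edge(E, C). Edges now: 1
Op 2: add_edge(F, B). Edges now: 2
Op 3: add_edge(D, C). Edges now: 3
Op 4: add_edge(A, C). Edges now: 4
Compute levels (Kahn BFS):
  sources (in-degree 0): A, D, E, F
  process A: level=0
    A->C: in-degree(C)=2, level(C)>=1
  process D: level=0
    D->C: in-degree(C)=1, level(C)>=1
  process E: level=0
    E->C: in-degree(C)=0, level(C)=1, enqueue
  process F: level=0
    F->B: in-degree(B)=0, level(B)=1, enqueue
  process C: level=1
  process B: level=1
All levels: A:0, B:1, C:1, D:0, E:0, F:0
level(C) = 1

Answer: 1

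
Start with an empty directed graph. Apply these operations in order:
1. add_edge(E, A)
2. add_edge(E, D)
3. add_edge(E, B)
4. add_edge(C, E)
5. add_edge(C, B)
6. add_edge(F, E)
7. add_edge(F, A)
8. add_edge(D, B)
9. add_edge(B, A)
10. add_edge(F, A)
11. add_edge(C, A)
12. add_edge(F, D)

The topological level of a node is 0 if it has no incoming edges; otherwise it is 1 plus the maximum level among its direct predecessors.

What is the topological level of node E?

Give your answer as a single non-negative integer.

Answer: 1

Derivation:
Op 1: add_edge(E, A). Edges now: 1
Op 2: add_edge(E, D). Edges now: 2
Op 3: add_edge(E, B). Edges now: 3
Op 4: add_edge(C, E). Edges now: 4
Op 5: add_edge(C, B). Edges now: 5
Op 6: add_edge(F, E). Edges now: 6
Op 7: add_edge(F, A). Edges now: 7
Op 8: add_edge(D, B). Edges now: 8
Op 9: add_edge(B, A). Edges now: 9
Op 10: add_edge(F, A) (duplicate, no change). Edges now: 9
Op 11: add_edge(C, A). Edges now: 10
Op 12: add_edge(F, D). Edges now: 11
Compute levels (Kahn BFS):
  sources (in-degree 0): C, F
  process C: level=0
    C->A: in-degree(A)=3, level(A)>=1
    C->B: in-degree(B)=2, level(B)>=1
    C->E: in-degree(E)=1, level(E)>=1
  process F: level=0
    F->A: in-degree(A)=2, level(A)>=1
    F->D: in-degree(D)=1, level(D)>=1
    F->E: in-degree(E)=0, level(E)=1, enqueue
  process E: level=1
    E->A: in-degree(A)=1, level(A)>=2
    E->B: in-degree(B)=1, level(B)>=2
    E->D: in-degree(D)=0, level(D)=2, enqueue
  process D: level=2
    D->B: in-degree(B)=0, level(B)=3, enqueue
  process B: level=3
    B->A: in-degree(A)=0, level(A)=4, enqueue
  process A: level=4
All levels: A:4, B:3, C:0, D:2, E:1, F:0
level(E) = 1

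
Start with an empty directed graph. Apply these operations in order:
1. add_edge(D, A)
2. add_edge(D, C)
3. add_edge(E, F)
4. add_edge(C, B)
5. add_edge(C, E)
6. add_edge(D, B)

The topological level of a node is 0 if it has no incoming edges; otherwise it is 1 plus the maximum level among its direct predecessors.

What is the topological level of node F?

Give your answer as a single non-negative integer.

Answer: 3

Derivation:
Op 1: add_edge(D, A). Edges now: 1
Op 2: add_edge(D, C). Edges now: 2
Op 3: add_edge(E, F). Edges now: 3
Op 4: add_edge(C, B). Edges now: 4
Op 5: add_edge(C, E). Edges now: 5
Op 6: add_edge(D, B). Edges now: 6
Compute levels (Kahn BFS):
  sources (in-degree 0): D
  process D: level=0
    D->A: in-degree(A)=0, level(A)=1, enqueue
    D->B: in-degree(B)=1, level(B)>=1
    D->C: in-degree(C)=0, level(C)=1, enqueue
  process A: level=1
  process C: level=1
    C->B: in-degree(B)=0, level(B)=2, enqueue
    C->E: in-degree(E)=0, level(E)=2, enqueue
  process B: level=2
  process E: level=2
    E->F: in-degree(F)=0, level(F)=3, enqueue
  process F: level=3
All levels: A:1, B:2, C:1, D:0, E:2, F:3
level(F) = 3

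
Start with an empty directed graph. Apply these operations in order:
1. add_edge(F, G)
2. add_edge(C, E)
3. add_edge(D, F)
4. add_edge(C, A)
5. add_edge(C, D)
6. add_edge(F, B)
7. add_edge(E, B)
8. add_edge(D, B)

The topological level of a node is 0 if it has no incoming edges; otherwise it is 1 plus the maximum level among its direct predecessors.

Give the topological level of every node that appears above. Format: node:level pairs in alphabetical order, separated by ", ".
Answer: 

Op 1: add_edge(F, G). Edges now: 1
Op 2: add_edge(C, E). Edges now: 2
Op 3: add_edge(D, F). Edges now: 3
Op 4: add_edge(C, A). Edges now: 4
Op 5: add_edge(C, D). Edges now: 5
Op 6: add_edge(F, B). Edges now: 6
Op 7: add_edge(E, B). Edges now: 7
Op 8: add_edge(D, B). Edges now: 8
Compute levels (Kahn BFS):
  sources (in-degree 0): C
  process C: level=0
    C->A: in-degree(A)=0, level(A)=1, enqueue
    C->D: in-degree(D)=0, level(D)=1, enqueue
    C->E: in-degree(E)=0, level(E)=1, enqueue
  process A: level=1
  process D: level=1
    D->B: in-degree(B)=2, level(B)>=2
    D->F: in-degree(F)=0, level(F)=2, enqueue
  process E: level=1
    E->B: in-degree(B)=1, level(B)>=2
  process F: level=2
    F->B: in-degree(B)=0, level(B)=3, enqueue
    F->G: in-degree(G)=0, level(G)=3, enqueue
  process B: level=3
  process G: level=3
All levels: A:1, B:3, C:0, D:1, E:1, F:2, G:3

Answer: A:1, B:3, C:0, D:1, E:1, F:2, G:3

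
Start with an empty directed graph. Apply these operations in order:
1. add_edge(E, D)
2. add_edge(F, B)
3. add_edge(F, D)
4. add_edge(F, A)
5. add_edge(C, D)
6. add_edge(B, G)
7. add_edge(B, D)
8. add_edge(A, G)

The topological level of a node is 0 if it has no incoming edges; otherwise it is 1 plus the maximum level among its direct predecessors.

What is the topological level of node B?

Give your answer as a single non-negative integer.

Op 1: add_edge(E, D). Edges now: 1
Op 2: add_edge(F, B). Edges now: 2
Op 3: add_edge(F, D). Edges now: 3
Op 4: add_edge(F, A). Edges now: 4
Op 5: add_edge(C, D). Edges now: 5
Op 6: add_edge(B, G). Edges now: 6
Op 7: add_edge(B, D). Edges now: 7
Op 8: add_edge(A, G). Edges now: 8
Compute levels (Kahn BFS):
  sources (in-degree 0): C, E, F
  process C: level=0
    C->D: in-degree(D)=3, level(D)>=1
  process E: level=0
    E->D: in-degree(D)=2, level(D)>=1
  process F: level=0
    F->A: in-degree(A)=0, level(A)=1, enqueue
    F->B: in-degree(B)=0, level(B)=1, enqueue
    F->D: in-degree(D)=1, level(D)>=1
  process A: level=1
    A->G: in-degree(G)=1, level(G)>=2
  process B: level=1
    B->D: in-degree(D)=0, level(D)=2, enqueue
    B->G: in-degree(G)=0, level(G)=2, enqueue
  process D: level=2
  process G: level=2
All levels: A:1, B:1, C:0, D:2, E:0, F:0, G:2
level(B) = 1

Answer: 1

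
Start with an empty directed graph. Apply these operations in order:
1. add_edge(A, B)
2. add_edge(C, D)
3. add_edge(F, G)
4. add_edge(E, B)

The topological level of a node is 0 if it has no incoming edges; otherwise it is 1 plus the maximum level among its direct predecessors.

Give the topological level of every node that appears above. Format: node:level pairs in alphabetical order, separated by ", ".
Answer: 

Answer: A:0, B:1, C:0, D:1, E:0, F:0, G:1

Derivation:
Op 1: add_edge(A, B). Edges now: 1
Op 2: add_edge(C, D). Edges now: 2
Op 3: add_edge(F, G). Edges now: 3
Op 4: add_edge(E, B). Edges now: 4
Compute levels (Kahn BFS):
  sources (in-degree 0): A, C, E, F
  process A: level=0
    A->B: in-degree(B)=1, level(B)>=1
  process C: level=0
    C->D: in-degree(D)=0, level(D)=1, enqueue
  process E: level=0
    E->B: in-degree(B)=0, level(B)=1, enqueue
  process F: level=0
    F->G: in-degree(G)=0, level(G)=1, enqueue
  process D: level=1
  process B: level=1
  process G: level=1
All levels: A:0, B:1, C:0, D:1, E:0, F:0, G:1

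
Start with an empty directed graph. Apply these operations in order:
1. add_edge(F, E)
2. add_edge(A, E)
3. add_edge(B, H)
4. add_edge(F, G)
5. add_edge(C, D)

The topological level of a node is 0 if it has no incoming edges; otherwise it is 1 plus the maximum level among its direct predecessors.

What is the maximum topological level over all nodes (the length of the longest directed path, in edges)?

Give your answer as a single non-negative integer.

Op 1: add_edge(F, E). Edges now: 1
Op 2: add_edge(A, E). Edges now: 2
Op 3: add_edge(B, H). Edges now: 3
Op 4: add_edge(F, G). Edges now: 4
Op 5: add_edge(C, D). Edges now: 5
Compute levels (Kahn BFS):
  sources (in-degree 0): A, B, C, F
  process A: level=0
    A->E: in-degree(E)=1, level(E)>=1
  process B: level=0
    B->H: in-degree(H)=0, level(H)=1, enqueue
  process C: level=0
    C->D: in-degree(D)=0, level(D)=1, enqueue
  process F: level=0
    F->E: in-degree(E)=0, level(E)=1, enqueue
    F->G: in-degree(G)=0, level(G)=1, enqueue
  process H: level=1
  process D: level=1
  process E: level=1
  process G: level=1
All levels: A:0, B:0, C:0, D:1, E:1, F:0, G:1, H:1
max level = 1

Answer: 1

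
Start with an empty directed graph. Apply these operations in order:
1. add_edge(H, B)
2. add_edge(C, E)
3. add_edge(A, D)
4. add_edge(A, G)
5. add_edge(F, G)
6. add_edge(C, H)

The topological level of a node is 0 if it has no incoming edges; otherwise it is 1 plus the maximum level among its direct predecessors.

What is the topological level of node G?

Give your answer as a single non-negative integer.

Op 1: add_edge(H, B). Edges now: 1
Op 2: add_edge(C, E). Edges now: 2
Op 3: add_edge(A, D). Edges now: 3
Op 4: add_edge(A, G). Edges now: 4
Op 5: add_edge(F, G). Edges now: 5
Op 6: add_edge(C, H). Edges now: 6
Compute levels (Kahn BFS):
  sources (in-degree 0): A, C, F
  process A: level=0
    A->D: in-degree(D)=0, level(D)=1, enqueue
    A->G: in-degree(G)=1, level(G)>=1
  process C: level=0
    C->E: in-degree(E)=0, level(E)=1, enqueue
    C->H: in-degree(H)=0, level(H)=1, enqueue
  process F: level=0
    F->G: in-degree(G)=0, level(G)=1, enqueue
  process D: level=1
  process E: level=1
  process H: level=1
    H->B: in-degree(B)=0, level(B)=2, enqueue
  process G: level=1
  process B: level=2
All levels: A:0, B:2, C:0, D:1, E:1, F:0, G:1, H:1
level(G) = 1

Answer: 1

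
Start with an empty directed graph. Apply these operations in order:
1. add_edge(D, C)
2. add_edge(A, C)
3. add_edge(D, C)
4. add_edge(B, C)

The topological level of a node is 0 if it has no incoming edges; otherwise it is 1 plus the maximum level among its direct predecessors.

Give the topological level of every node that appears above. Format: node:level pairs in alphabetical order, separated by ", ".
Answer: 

Op 1: add_edge(D, C). Edges now: 1
Op 2: add_edge(A, C). Edges now: 2
Op 3: add_edge(D, C) (duplicate, no change). Edges now: 2
Op 4: add_edge(B, C). Edges now: 3
Compute levels (Kahn BFS):
  sources (in-degree 0): A, B, D
  process A: level=0
    A->C: in-degree(C)=2, level(C)>=1
  process B: level=0
    B->C: in-degree(C)=1, level(C)>=1
  process D: level=0
    D->C: in-degree(C)=0, level(C)=1, enqueue
  process C: level=1
All levels: A:0, B:0, C:1, D:0

Answer: A:0, B:0, C:1, D:0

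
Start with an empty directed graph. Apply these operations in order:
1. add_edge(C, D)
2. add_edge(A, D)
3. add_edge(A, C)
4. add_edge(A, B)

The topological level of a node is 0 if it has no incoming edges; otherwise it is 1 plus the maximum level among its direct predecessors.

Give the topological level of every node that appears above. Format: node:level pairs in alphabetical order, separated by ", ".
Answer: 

Answer: A:0, B:1, C:1, D:2

Derivation:
Op 1: add_edge(C, D). Edges now: 1
Op 2: add_edge(A, D). Edges now: 2
Op 3: add_edge(A, C). Edges now: 3
Op 4: add_edge(A, B). Edges now: 4
Compute levels (Kahn BFS):
  sources (in-degree 0): A
  process A: level=0
    A->B: in-degree(B)=0, level(B)=1, enqueue
    A->C: in-degree(C)=0, level(C)=1, enqueue
    A->D: in-degree(D)=1, level(D)>=1
  process B: level=1
  process C: level=1
    C->D: in-degree(D)=0, level(D)=2, enqueue
  process D: level=2
All levels: A:0, B:1, C:1, D:2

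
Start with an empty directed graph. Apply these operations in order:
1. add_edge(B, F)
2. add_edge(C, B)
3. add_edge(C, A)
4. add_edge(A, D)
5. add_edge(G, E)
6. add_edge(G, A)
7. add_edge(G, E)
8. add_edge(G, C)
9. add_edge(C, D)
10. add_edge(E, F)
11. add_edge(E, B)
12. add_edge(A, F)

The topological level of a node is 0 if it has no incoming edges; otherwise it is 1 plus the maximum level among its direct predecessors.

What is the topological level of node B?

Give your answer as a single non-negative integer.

Op 1: add_edge(B, F). Edges now: 1
Op 2: add_edge(C, B). Edges now: 2
Op 3: add_edge(C, A). Edges now: 3
Op 4: add_edge(A, D). Edges now: 4
Op 5: add_edge(G, E). Edges now: 5
Op 6: add_edge(G, A). Edges now: 6
Op 7: add_edge(G, E) (duplicate, no change). Edges now: 6
Op 8: add_edge(G, C). Edges now: 7
Op 9: add_edge(C, D). Edges now: 8
Op 10: add_edge(E, F). Edges now: 9
Op 11: add_edge(E, B). Edges now: 10
Op 12: add_edge(A, F). Edges now: 11
Compute levels (Kahn BFS):
  sources (in-degree 0): G
  process G: level=0
    G->A: in-degree(A)=1, level(A)>=1
    G->C: in-degree(C)=0, level(C)=1, enqueue
    G->E: in-degree(E)=0, level(E)=1, enqueue
  process C: level=1
    C->A: in-degree(A)=0, level(A)=2, enqueue
    C->B: in-degree(B)=1, level(B)>=2
    C->D: in-degree(D)=1, level(D)>=2
  process E: level=1
    E->B: in-degree(B)=0, level(B)=2, enqueue
    E->F: in-degree(F)=2, level(F)>=2
  process A: level=2
    A->D: in-degree(D)=0, level(D)=3, enqueue
    A->F: in-degree(F)=1, level(F)>=3
  process B: level=2
    B->F: in-degree(F)=0, level(F)=3, enqueue
  process D: level=3
  process F: level=3
All levels: A:2, B:2, C:1, D:3, E:1, F:3, G:0
level(B) = 2

Answer: 2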